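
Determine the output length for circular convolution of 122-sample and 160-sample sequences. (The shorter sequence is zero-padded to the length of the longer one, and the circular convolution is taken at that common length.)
Circular convolution (zero-padding the shorter input) has length max(m, n) = max(122, 160) = 160

160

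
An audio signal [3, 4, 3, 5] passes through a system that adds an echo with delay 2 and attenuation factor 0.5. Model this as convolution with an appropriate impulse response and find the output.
Direct-path + delayed-attenuated-path model → impulse response h = [1, 0, 0.5] (1 at lag 0, 0.5 at lag 2). Output y[n] = x[n] + 0.5·x[n - 2] (with x[n] = 0 outside 0..3): y[0] = 3 + 0.5×0 = 3; y[1] = 4 + 0.5×0 = 4; y[2] = 3 + 0.5×3 = 4.5; y[3] = 5 + 0.5×4 = 7.0; y[4] = 0 + 0.5×3 = 1.5; y[5] = 0 + 0.5×5 = 2.5. So y = [3, 4, 4.5, 7.0, 1.5, 2.5]

[3, 4, 4.5, 7.0, 1.5, 2.5]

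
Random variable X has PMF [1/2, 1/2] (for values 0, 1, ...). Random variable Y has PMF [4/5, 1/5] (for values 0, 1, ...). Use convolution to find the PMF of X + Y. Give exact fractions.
P(X+Y=k) = Σ_i P(X=i)·P(Y=k-i) — a convolution of [1/2, 1/2] and [4/5, 1/5]. P(X+Y=0) = (1/2)×(4/5) = 2/5; P(X+Y=1) = (1/2)×(1/5) + (1/2)×(4/5) = 1/10 + 2/5 = 1/2; P(X+Y=2) = (1/2)×(1/5) = 1/10. PMF: [2/5, 1/2, 1/10] (sums to 1 ✓)

[2/5, 1/2, 1/10]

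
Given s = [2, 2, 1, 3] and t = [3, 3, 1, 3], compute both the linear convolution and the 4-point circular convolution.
Linear: y_lin[0] = 2×3 = 6; y_lin[1] = 2×3 + 2×3 = 12; y_lin[2] = 2×1 + 2×3 + 1×3 = 11; y_lin[3] = 2×3 + 2×1 + 1×3 + 3×3 = 20; y_lin[4] = 2×3 + 1×1 + 3×3 = 16; y_lin[5] = 1×3 + 3×1 = 6; y_lin[6] = 3×3 = 9 → [6, 12, 11, 20, 16, 6, 9]. Circular (length 4): y[0] = 2×3 + 2×3 + 1×1 + 3×3 = 22; y[1] = 2×3 + 2×3 + 1×3 + 3×1 = 18; y[2] = 2×1 + 2×3 + 1×3 + 3×3 = 20; y[3] = 2×3 + 2×1 + 1×3 + 3×3 = 20 → [22, 18, 20, 20]

Linear: [6, 12, 11, 20, 16, 6, 9], Circular: [22, 18, 20, 20]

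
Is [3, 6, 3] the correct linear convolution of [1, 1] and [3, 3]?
Recompute linear convolution of [1, 1] and [3, 3]: y[0] = 1×3 = 3; y[1] = 1×3 + 1×3 = 6; y[2] = 1×3 = 3 → [3, 6, 3]. Given [3, 6, 3] matches, so answer: Yes

Yes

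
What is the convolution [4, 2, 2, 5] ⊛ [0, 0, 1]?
y[0] = 4×0 = 0; y[1] = 4×0 + 2×0 = 0; y[2] = 4×1 + 2×0 + 2×0 = 4; y[3] = 2×1 + 2×0 + 5×0 = 2; y[4] = 2×1 + 5×0 = 2; y[5] = 5×1 = 5

[0, 0, 4, 2, 2, 5]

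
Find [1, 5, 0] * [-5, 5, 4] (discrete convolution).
y[0] = 1×-5 = -5; y[1] = 1×5 + 5×-5 = -20; y[2] = 1×4 + 5×5 + 0×-5 = 29; y[3] = 5×4 + 0×5 = 20; y[4] = 0×4 = 0

[-5, -20, 29, 20, 0]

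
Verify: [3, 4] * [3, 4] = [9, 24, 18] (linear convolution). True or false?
Recompute linear convolution of [3, 4] and [3, 4]: y[0] = 3×3 = 9; y[1] = 3×4 + 4×3 = 24; y[2] = 4×4 = 16 → [9, 24, 16]. Compare to given [9, 24, 18]: they differ at index 2: given 18, correct 16, so answer: No

No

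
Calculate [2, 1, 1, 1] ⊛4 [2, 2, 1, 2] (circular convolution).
Use y[k] = Σ_j a[j]·b[(k-j) mod 4]. y[0] = 2×2 + 1×2 + 1×1 + 1×2 = 9; y[1] = 2×2 + 1×2 + 1×2 + 1×1 = 9; y[2] = 2×1 + 1×2 + 1×2 + 1×2 = 8; y[3] = 2×2 + 1×1 + 1×2 + 1×2 = 9. Result: [9, 9, 8, 9]

[9, 9, 8, 9]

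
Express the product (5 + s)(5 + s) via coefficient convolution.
Ascending coefficients: a = [5, 1], b = [5, 1]. c[0] = 5×5 = 25; c[1] = 5×1 + 1×5 = 10; c[2] = 1×1 = 1. Result coefficients: [25, 10, 1] → 25 + 10s + s^2

25 + 10s + s^2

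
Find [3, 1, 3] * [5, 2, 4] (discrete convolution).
y[0] = 3×5 = 15; y[1] = 3×2 + 1×5 = 11; y[2] = 3×4 + 1×2 + 3×5 = 29; y[3] = 1×4 + 3×2 = 10; y[4] = 3×4 = 12

[15, 11, 29, 10, 12]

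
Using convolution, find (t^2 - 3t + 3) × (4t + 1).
Ascending coefficients: a = [3, -3, 1], b = [1, 4]. c[0] = 3×1 = 3; c[1] = 3×4 + -3×1 = 9; c[2] = -3×4 + 1×1 = -11; c[3] = 1×4 = 4. Result coefficients: [3, 9, -11, 4] → 4t^3 - 11t^2 + 9t + 3

4t^3 - 11t^2 + 9t + 3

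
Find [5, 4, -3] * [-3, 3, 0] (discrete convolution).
y[0] = 5×-3 = -15; y[1] = 5×3 + 4×-3 = 3; y[2] = 5×0 + 4×3 + -3×-3 = 21; y[3] = 4×0 + -3×3 = -9; y[4] = -3×0 = 0

[-15, 3, 21, -9, 0]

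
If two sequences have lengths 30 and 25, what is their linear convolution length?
Linear/full convolution length: m + n - 1 = 30 + 25 - 1 = 54

54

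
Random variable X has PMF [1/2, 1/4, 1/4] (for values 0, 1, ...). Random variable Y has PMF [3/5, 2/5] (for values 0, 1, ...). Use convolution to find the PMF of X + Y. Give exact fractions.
P(X+Y=k) = Σ_i P(X=i)·P(Y=k-i) — a convolution of [1/2, 1/4, 1/4] and [3/5, 2/5]. P(X+Y=0) = (1/2)×(3/5) = 3/10; P(X+Y=1) = (1/2)×(2/5) + (1/4)×(3/5) = 1/5 + 3/20 = 7/20; P(X+Y=2) = (1/4)×(2/5) + (1/4)×(3/5) = 1/10 + 3/20 = 1/4; P(X+Y=3) = (1/4)×(2/5) = 1/10. PMF: [3/10, 7/20, 1/4, 1/10] (sums to 1 ✓)

[3/10, 7/20, 1/4, 1/10]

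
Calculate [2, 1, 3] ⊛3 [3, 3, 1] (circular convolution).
Use y[k] = Σ_j u[j]·v[(k-j) mod 3]. y[0] = 2×3 + 1×1 + 3×3 = 16; y[1] = 2×3 + 1×3 + 3×1 = 12; y[2] = 2×1 + 1×3 + 3×3 = 14. Result: [16, 12, 14]

[16, 12, 14]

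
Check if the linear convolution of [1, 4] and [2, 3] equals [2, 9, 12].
Recompute linear convolution of [1, 4] and [2, 3]: y[0] = 1×2 = 2; y[1] = 1×3 + 4×2 = 11; y[2] = 4×3 = 12 → [2, 11, 12]. Compare to given [2, 9, 12]: they differ at index 1: given 9, correct 11, so answer: No

No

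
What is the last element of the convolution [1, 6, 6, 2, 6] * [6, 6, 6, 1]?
Use y[k] = Σ_i a[i]·b[k-i] at k=7. y[7] = 6×1 = 6

6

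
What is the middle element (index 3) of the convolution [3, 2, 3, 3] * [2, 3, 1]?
Use y[k] = Σ_i a[i]·b[k-i] at k=3. y[3] = 2×1 + 3×3 + 3×2 = 17

17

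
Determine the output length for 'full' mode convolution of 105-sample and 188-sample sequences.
Linear/full convolution length: m + n - 1 = 105 + 188 - 1 = 292

292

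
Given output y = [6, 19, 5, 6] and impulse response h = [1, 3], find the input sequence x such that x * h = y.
Deconvolve y=[6, 19, 5, 6] by h=[1, 3]. Since h[0]=1, solve forward: x[0] = y[0] / 1 = 6; x[1] = (y[1] - 6×3) / 1 = 1; x[2] = (y[2] - 1×3) / 1 = 2. So x = [6, 1, 2]. Check by forward convolution: y[0] = 6×1 = 6; y[1] = 6×3 + 1×1 = 19; y[2] = 1×3 + 2×1 = 5; y[3] = 2×3 = 6

[6, 1, 2]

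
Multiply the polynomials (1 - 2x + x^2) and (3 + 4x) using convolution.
Ascending coefficients: a = [1, -2, 1], b = [3, 4]. c[0] = 1×3 = 3; c[1] = 1×4 + -2×3 = -2; c[2] = -2×4 + 1×3 = -5; c[3] = 1×4 = 4. Result coefficients: [3, -2, -5, 4] → 3 - 2x - 5x^2 + 4x^3

3 - 2x - 5x^2 + 4x^3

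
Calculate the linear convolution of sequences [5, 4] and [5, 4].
y[0] = 5×5 = 25; y[1] = 5×4 + 4×5 = 40; y[2] = 4×4 = 16

[25, 40, 16]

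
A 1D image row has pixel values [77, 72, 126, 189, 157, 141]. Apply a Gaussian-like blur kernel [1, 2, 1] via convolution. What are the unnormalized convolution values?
Convolve image row [77, 72, 126, 189, 157, 141] with kernel [1, 2, 1]: y[0] = 77×1 = 77; y[1] = 77×2 + 72×1 = 226; y[2] = 77×1 + 72×2 + 126×1 = 347; y[3] = 72×1 + 126×2 + 189×1 = 513; y[4] = 126×1 + 189×2 + 157×1 = 661; y[5] = 189×1 + 157×2 + 141×1 = 644; y[6] = 157×1 + 141×2 = 439; y[7] = 141×1 = 141 → [77, 226, 347, 513, 661, 644, 439, 141]. Normalization factor = sum(kernel) = 4.

[77, 226, 347, 513, 661, 644, 439, 141]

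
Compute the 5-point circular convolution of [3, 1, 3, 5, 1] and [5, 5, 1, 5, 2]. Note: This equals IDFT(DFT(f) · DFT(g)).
Either evaluate y[k] = Σ_j f[j]·g[(k-j) mod 5] directly, or use IDFT(DFT(f) · DFT(g)). y[0] = 3×5 + 1×2 + 3×5 + 5×1 + 1×5 = 42; y[1] = 3×5 + 1×5 + 3×2 + 5×5 + 1×1 = 52; y[2] = 3×1 + 1×5 + 3×5 + 5×2 + 1×5 = 38; y[3] = 3×5 + 1×1 + 3×5 + 5×5 + 1×2 = 58; y[4] = 3×2 + 1×5 + 3×1 + 5×5 + 1×5 = 44. Result: [42, 52, 38, 58, 44]

[42, 52, 38, 58, 44]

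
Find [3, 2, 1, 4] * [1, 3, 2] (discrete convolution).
y[0] = 3×1 = 3; y[1] = 3×3 + 2×1 = 11; y[2] = 3×2 + 2×3 + 1×1 = 13; y[3] = 2×2 + 1×3 + 4×1 = 11; y[4] = 1×2 + 4×3 = 14; y[5] = 4×2 = 8

[3, 11, 13, 11, 14, 8]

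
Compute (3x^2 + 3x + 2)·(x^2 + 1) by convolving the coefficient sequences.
Ascending coefficients: a = [2, 3, 3], b = [1, 0, 1]. c[0] = 2×1 = 2; c[1] = 2×0 + 3×1 = 3; c[2] = 2×1 + 3×0 + 3×1 = 5; c[3] = 3×1 + 3×0 = 3; c[4] = 3×1 = 3. Result coefficients: [2, 3, 5, 3, 3] → 3x^4 + 3x^3 + 5x^2 + 3x + 2

3x^4 + 3x^3 + 5x^2 + 3x + 2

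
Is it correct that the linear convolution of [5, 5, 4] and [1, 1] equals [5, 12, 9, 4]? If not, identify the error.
Recompute linear convolution of [5, 5, 4] and [1, 1]: y[0] = 5×1 = 5; y[1] = 5×1 + 5×1 = 10; y[2] = 5×1 + 4×1 = 9; y[3] = 4×1 = 4 → [5, 10, 9, 4]. Compare to given [5, 12, 9, 4]: they differ at index 1: given 12, correct 10, so answer: No

No. Error at index 1: given 12, correct 10.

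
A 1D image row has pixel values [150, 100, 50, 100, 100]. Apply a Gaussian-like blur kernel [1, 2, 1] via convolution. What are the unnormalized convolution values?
Convolve image row [150, 100, 50, 100, 100] with kernel [1, 2, 1]: y[0] = 150×1 = 150; y[1] = 150×2 + 100×1 = 400; y[2] = 150×1 + 100×2 + 50×1 = 400; y[3] = 100×1 + 50×2 + 100×1 = 300; y[4] = 50×1 + 100×2 + 100×1 = 350; y[5] = 100×1 + 100×2 = 300; y[6] = 100×1 = 100 → [150, 400, 400, 300, 350, 300, 100]. Normalization factor = sum(kernel) = 4.

[150, 400, 400, 300, 350, 300, 100]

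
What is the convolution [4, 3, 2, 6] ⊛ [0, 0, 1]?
y[0] = 4×0 = 0; y[1] = 4×0 + 3×0 = 0; y[2] = 4×1 + 3×0 + 2×0 = 4; y[3] = 3×1 + 2×0 + 6×0 = 3; y[4] = 2×1 + 6×0 = 2; y[5] = 6×1 = 6

[0, 0, 4, 3, 2, 6]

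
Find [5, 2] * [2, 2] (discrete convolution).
y[0] = 5×2 = 10; y[1] = 5×2 + 2×2 = 14; y[2] = 2×2 = 4

[10, 14, 4]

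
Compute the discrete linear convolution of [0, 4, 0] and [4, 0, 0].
y[0] = 0×4 = 0; y[1] = 0×0 + 4×4 = 16; y[2] = 0×0 + 4×0 + 0×4 = 0; y[3] = 4×0 + 0×0 = 0; y[4] = 0×0 = 0

[0, 16, 0, 0, 0]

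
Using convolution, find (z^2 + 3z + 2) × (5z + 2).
Ascending coefficients: a = [2, 3, 1], b = [2, 5]. c[0] = 2×2 = 4; c[1] = 2×5 + 3×2 = 16; c[2] = 3×5 + 1×2 = 17; c[3] = 1×5 = 5. Result coefficients: [4, 16, 17, 5] → 5z^3 + 17z^2 + 16z + 4

5z^3 + 17z^2 + 16z + 4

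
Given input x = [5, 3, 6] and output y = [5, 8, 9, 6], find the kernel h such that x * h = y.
Output length 4 = len(x) + len(h) - 1 ⇒ len(h) = 2. Solve h forward using h[k] = (y[k] - Σ_{i≥1} x[i]·h[k-i]) / x[0]: h[0] = y[0] / x[0] = 5 / 5 = 1; h[1] = (y[1] - 3×1) / x[0] = (8 - 3×1) / 5 = 1. So h = [1, 1]. Forward-check [5, 3, 6] * [1, 1]: y[0] = 5×1 = 5; y[1] = 5×1 + 3×1 = 8; y[2] = 3×1 + 6×1 = 9; y[3] = 6×1 = 6 → [5, 8, 9, 6] ✓

[1, 1]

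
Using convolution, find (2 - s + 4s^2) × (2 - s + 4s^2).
Ascending coefficients: a = [2, -1, 4], b = [2, -1, 4]. c[0] = 2×2 = 4; c[1] = 2×-1 + -1×2 = -4; c[2] = 2×4 + -1×-1 + 4×2 = 17; c[3] = -1×4 + 4×-1 = -8; c[4] = 4×4 = 16. Result coefficients: [4, -4, 17, -8, 16] → 4 - 4s + 17s^2 - 8s^3 + 16s^4

4 - 4s + 17s^2 - 8s^3 + 16s^4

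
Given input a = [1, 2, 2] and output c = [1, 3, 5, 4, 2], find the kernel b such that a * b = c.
Output length 5 = len(a) + len(b) - 1 ⇒ len(b) = 3. Solve b forward using b[k] = (c[k] - Σ_{i≥1} a[i]·b[k-i]) / a[0]: b[0] = c[0] / a[0] = 1 / 1 = 1; b[1] = (c[1] - 2×1) / a[0] = (3 - 2×1) / 1 = 1; b[2] = (c[2] - 2×1 - 2×1) / a[0] = (5 - 2×1 - 2×1) / 1 = 1. So b = [1, 1, 1]. Forward-check [1, 2, 2] * [1, 1, 1]: c[0] = 1×1 = 1; c[1] = 1×1 + 2×1 = 3; c[2] = 1×1 + 2×1 + 2×1 = 5; c[3] = 2×1 + 2×1 = 4; c[4] = 2×1 = 2 → [1, 3, 5, 4, 2] ✓

[1, 1, 1]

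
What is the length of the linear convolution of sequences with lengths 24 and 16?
Linear/full convolution length: m + n - 1 = 24 + 16 - 1 = 39

39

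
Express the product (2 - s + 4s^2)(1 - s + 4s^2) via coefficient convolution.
Ascending coefficients: a = [2, -1, 4], b = [1, -1, 4]. c[0] = 2×1 = 2; c[1] = 2×-1 + -1×1 = -3; c[2] = 2×4 + -1×-1 + 4×1 = 13; c[3] = -1×4 + 4×-1 = -8; c[4] = 4×4 = 16. Result coefficients: [2, -3, 13, -8, 16] → 2 - 3s + 13s^2 - 8s^3 + 16s^4

2 - 3s + 13s^2 - 8s^3 + 16s^4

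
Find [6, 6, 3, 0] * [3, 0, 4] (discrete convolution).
y[0] = 6×3 = 18; y[1] = 6×0 + 6×3 = 18; y[2] = 6×4 + 6×0 + 3×3 = 33; y[3] = 6×4 + 3×0 + 0×3 = 24; y[4] = 3×4 + 0×0 = 12; y[5] = 0×4 = 0

[18, 18, 33, 24, 12, 0]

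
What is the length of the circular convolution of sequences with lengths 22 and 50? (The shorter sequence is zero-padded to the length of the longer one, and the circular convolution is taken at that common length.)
Circular convolution (zero-padding the shorter input) has length max(m, n) = max(22, 50) = 50

50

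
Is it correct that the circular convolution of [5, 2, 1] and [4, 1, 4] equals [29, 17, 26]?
Recompute circular convolution of [5, 2, 1] and [4, 1, 4]: y[0] = 5×4 + 2×4 + 1×1 = 29; y[1] = 5×1 + 2×4 + 1×4 = 17; y[2] = 5×4 + 2×1 + 1×4 = 26 → [29, 17, 26]. Given [29, 17, 26] matches, so answer: Yes

Yes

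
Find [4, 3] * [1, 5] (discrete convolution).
y[0] = 4×1 = 4; y[1] = 4×5 + 3×1 = 23; y[2] = 3×5 = 15

[4, 23, 15]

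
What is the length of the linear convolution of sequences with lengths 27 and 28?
Linear/full convolution length: m + n - 1 = 27 + 28 - 1 = 54

54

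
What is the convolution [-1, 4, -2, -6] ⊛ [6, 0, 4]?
y[0] = -1×6 = -6; y[1] = -1×0 + 4×6 = 24; y[2] = -1×4 + 4×0 + -2×6 = -16; y[3] = 4×4 + -2×0 + -6×6 = -20; y[4] = -2×4 + -6×0 = -8; y[5] = -6×4 = -24

[-6, 24, -16, -20, -8, -24]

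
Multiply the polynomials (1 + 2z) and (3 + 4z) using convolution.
Ascending coefficients: a = [1, 2], b = [3, 4]. c[0] = 1×3 = 3; c[1] = 1×4 + 2×3 = 10; c[2] = 2×4 = 8. Result coefficients: [3, 10, 8] → 3 + 10z + 8z^2

3 + 10z + 8z^2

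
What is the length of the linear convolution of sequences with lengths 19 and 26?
Linear/full convolution length: m + n - 1 = 19 + 26 - 1 = 44

44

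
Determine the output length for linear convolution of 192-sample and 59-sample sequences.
Linear/full convolution length: m + n - 1 = 192 + 59 - 1 = 250

250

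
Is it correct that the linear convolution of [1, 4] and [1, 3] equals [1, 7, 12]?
Recompute linear convolution of [1, 4] and [1, 3]: y[0] = 1×1 = 1; y[1] = 1×3 + 4×1 = 7; y[2] = 4×3 = 12 → [1, 7, 12]. Given [1, 7, 12] matches, so answer: Yes

Yes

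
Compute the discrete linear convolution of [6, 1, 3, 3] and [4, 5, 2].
y[0] = 6×4 = 24; y[1] = 6×5 + 1×4 = 34; y[2] = 6×2 + 1×5 + 3×4 = 29; y[3] = 1×2 + 3×5 + 3×4 = 29; y[4] = 3×2 + 3×5 = 21; y[5] = 3×2 = 6

[24, 34, 29, 29, 21, 6]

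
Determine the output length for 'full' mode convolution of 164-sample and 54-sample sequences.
Linear/full convolution length: m + n - 1 = 164 + 54 - 1 = 217

217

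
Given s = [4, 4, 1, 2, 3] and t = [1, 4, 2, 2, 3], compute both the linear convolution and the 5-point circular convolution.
Linear: y_lin[0] = 4×1 = 4; y_lin[1] = 4×4 + 4×1 = 20; y_lin[2] = 4×2 + 4×4 + 1×1 = 25; y_lin[3] = 4×2 + 4×2 + 1×4 + 2×1 = 22; y_lin[4] = 4×3 + 4×2 + 1×2 + 2×4 + 3×1 = 33; y_lin[5] = 4×3 + 1×2 + 2×2 + 3×4 = 30; y_lin[6] = 1×3 + 2×2 + 3×2 = 13; y_lin[7] = 2×3 + 3×2 = 12; y_lin[8] = 3×3 = 9 → [4, 20, 25, 22, 33, 30, 13, 12, 9]. Circular (length 5): y[0] = 4×1 + 4×3 + 1×2 + 2×2 + 3×4 = 34; y[1] = 4×4 + 4×1 + 1×3 + 2×2 + 3×2 = 33; y[2] = 4×2 + 4×4 + 1×1 + 2×3 + 3×2 = 37; y[3] = 4×2 + 4×2 + 1×4 + 2×1 + 3×3 = 31; y[4] = 4×3 + 4×2 + 1×2 + 2×4 + 3×1 = 33 → [34, 33, 37, 31, 33]

Linear: [4, 20, 25, 22, 33, 30, 13, 12, 9], Circular: [34, 33, 37, 31, 33]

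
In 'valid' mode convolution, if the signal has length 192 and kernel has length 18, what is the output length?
'Valid' mode counts only positions where the kernel fully overlaps the signal: m - n + 1 = 192 - 18 + 1 = 175

175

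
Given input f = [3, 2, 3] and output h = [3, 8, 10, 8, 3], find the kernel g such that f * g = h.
Output length 5 = len(f) + len(g) - 1 ⇒ len(g) = 3. Solve g forward using g[k] = (h[k] - Σ_{i≥1} f[i]·g[k-i]) / f[0]: g[0] = h[0] / f[0] = 3 / 3 = 1; g[1] = (h[1] - 2×1) / f[0] = (8 - 2×1) / 3 = 2; g[2] = (h[2] - 2×2 - 3×1) / f[0] = (10 - 2×2 - 3×1) / 3 = 1. So g = [1, 2, 1]. Forward-check [3, 2, 3] * [1, 2, 1]: h[0] = 3×1 = 3; h[1] = 3×2 + 2×1 = 8; h[2] = 3×1 + 2×2 + 3×1 = 10; h[3] = 2×1 + 3×2 = 8; h[4] = 3×1 = 3 → [3, 8, 10, 8, 3] ✓

[1, 2, 1]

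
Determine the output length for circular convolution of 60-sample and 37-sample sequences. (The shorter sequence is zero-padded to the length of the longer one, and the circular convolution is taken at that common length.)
Circular convolution (zero-padding the shorter input) has length max(m, n) = max(60, 37) = 60

60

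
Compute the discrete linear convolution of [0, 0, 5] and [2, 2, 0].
y[0] = 0×2 = 0; y[1] = 0×2 + 0×2 = 0; y[2] = 0×0 + 0×2 + 5×2 = 10; y[3] = 0×0 + 5×2 = 10; y[4] = 5×0 = 0

[0, 0, 10, 10, 0]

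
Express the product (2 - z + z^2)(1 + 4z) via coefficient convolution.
Ascending coefficients: a = [2, -1, 1], b = [1, 4]. c[0] = 2×1 = 2; c[1] = 2×4 + -1×1 = 7; c[2] = -1×4 + 1×1 = -3; c[3] = 1×4 = 4. Result coefficients: [2, 7, -3, 4] → 2 + 7z - 3z^2 + 4z^3

2 + 7z - 3z^2 + 4z^3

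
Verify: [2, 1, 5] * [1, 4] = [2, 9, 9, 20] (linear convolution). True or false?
Recompute linear convolution of [2, 1, 5] and [1, 4]: y[0] = 2×1 = 2; y[1] = 2×4 + 1×1 = 9; y[2] = 1×4 + 5×1 = 9; y[3] = 5×4 = 20 → [2, 9, 9, 20]. Given [2, 9, 9, 20] matches, so answer: Yes

Yes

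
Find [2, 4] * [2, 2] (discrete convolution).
y[0] = 2×2 = 4; y[1] = 2×2 + 4×2 = 12; y[2] = 4×2 = 8

[4, 12, 8]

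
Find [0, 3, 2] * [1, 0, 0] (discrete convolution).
y[0] = 0×1 = 0; y[1] = 0×0 + 3×1 = 3; y[2] = 0×0 + 3×0 + 2×1 = 2; y[3] = 3×0 + 2×0 = 0; y[4] = 2×0 = 0

[0, 3, 2, 0, 0]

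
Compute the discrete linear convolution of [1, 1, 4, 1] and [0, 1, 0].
y[0] = 1×0 = 0; y[1] = 1×1 + 1×0 = 1; y[2] = 1×0 + 1×1 + 4×0 = 1; y[3] = 1×0 + 4×1 + 1×0 = 4; y[4] = 4×0 + 1×1 = 1; y[5] = 1×0 = 0

[0, 1, 1, 4, 1, 0]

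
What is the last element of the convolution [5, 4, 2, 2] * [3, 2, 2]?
Use y[k] = Σ_i a[i]·b[k-i] at k=5. y[5] = 2×2 = 4

4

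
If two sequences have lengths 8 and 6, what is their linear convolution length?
Linear/full convolution length: m + n - 1 = 8 + 6 - 1 = 13

13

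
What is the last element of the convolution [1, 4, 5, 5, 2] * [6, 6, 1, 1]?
Use y[k] = Σ_i a[i]·b[k-i] at k=7. y[7] = 2×1 = 2

2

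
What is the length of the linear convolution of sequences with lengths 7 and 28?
Linear/full convolution length: m + n - 1 = 7 + 28 - 1 = 34

34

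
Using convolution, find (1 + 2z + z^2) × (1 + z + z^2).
Ascending coefficients: a = [1, 2, 1], b = [1, 1, 1]. c[0] = 1×1 = 1; c[1] = 1×1 + 2×1 = 3; c[2] = 1×1 + 2×1 + 1×1 = 4; c[3] = 2×1 + 1×1 = 3; c[4] = 1×1 = 1. Result coefficients: [1, 3, 4, 3, 1] → 1 + 3z + 4z^2 + 3z^3 + z^4

1 + 3z + 4z^2 + 3z^3 + z^4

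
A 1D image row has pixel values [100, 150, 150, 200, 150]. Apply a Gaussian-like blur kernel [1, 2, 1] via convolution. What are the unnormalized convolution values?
Convolve image row [100, 150, 150, 200, 150] with kernel [1, 2, 1]: y[0] = 100×1 = 100; y[1] = 100×2 + 150×1 = 350; y[2] = 100×1 + 150×2 + 150×1 = 550; y[3] = 150×1 + 150×2 + 200×1 = 650; y[4] = 150×1 + 200×2 + 150×1 = 700; y[5] = 200×1 + 150×2 = 500; y[6] = 150×1 = 150 → [100, 350, 550, 650, 700, 500, 150]. Normalization factor = sum(kernel) = 4.

[100, 350, 550, 650, 700, 500, 150]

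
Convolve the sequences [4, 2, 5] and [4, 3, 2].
y[0] = 4×4 = 16; y[1] = 4×3 + 2×4 = 20; y[2] = 4×2 + 2×3 + 5×4 = 34; y[3] = 2×2 + 5×3 = 19; y[4] = 5×2 = 10

[16, 20, 34, 19, 10]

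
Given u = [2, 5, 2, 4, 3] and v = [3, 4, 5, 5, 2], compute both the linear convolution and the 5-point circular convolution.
Linear: y_lin[0] = 2×3 = 6; y_lin[1] = 2×4 + 5×3 = 23; y_lin[2] = 2×5 + 5×4 + 2×3 = 36; y_lin[3] = 2×5 + 5×5 + 2×4 + 4×3 = 55; y_lin[4] = 2×2 + 5×5 + 2×5 + 4×4 + 3×3 = 64; y_lin[5] = 5×2 + 2×5 + 4×5 + 3×4 = 52; y_lin[6] = 2×2 + 4×5 + 3×5 = 39; y_lin[7] = 4×2 + 3×5 = 23; y_lin[8] = 3×2 = 6 → [6, 23, 36, 55, 64, 52, 39, 23, 6]. Circular (length 5): y[0] = 2×3 + 5×2 + 2×5 + 4×5 + 3×4 = 58; y[1] = 2×4 + 5×3 + 2×2 + 4×5 + 3×5 = 62; y[2] = 2×5 + 5×4 + 2×3 + 4×2 + 3×5 = 59; y[3] = 2×5 + 5×5 + 2×4 + 4×3 + 3×2 = 61; y[4] = 2×2 + 5×5 + 2×5 + 4×4 + 3×3 = 64 → [58, 62, 59, 61, 64]

Linear: [6, 23, 36, 55, 64, 52, 39, 23, 6], Circular: [58, 62, 59, 61, 64]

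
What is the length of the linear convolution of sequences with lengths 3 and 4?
Linear/full convolution length: m + n - 1 = 3 + 4 - 1 = 6

6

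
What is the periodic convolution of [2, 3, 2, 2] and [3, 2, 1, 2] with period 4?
Use y[k] = Σ_j f[j]·g[(k-j) mod 4]. y[0] = 2×3 + 3×2 + 2×1 + 2×2 = 18; y[1] = 2×2 + 3×3 + 2×2 + 2×1 = 19; y[2] = 2×1 + 3×2 + 2×3 + 2×2 = 18; y[3] = 2×2 + 3×1 + 2×2 + 2×3 = 17. Result: [18, 19, 18, 17]

[18, 19, 18, 17]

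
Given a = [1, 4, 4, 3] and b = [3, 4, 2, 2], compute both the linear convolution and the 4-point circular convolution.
Linear: y_lin[0] = 1×3 = 3; y_lin[1] = 1×4 + 4×3 = 16; y_lin[2] = 1×2 + 4×4 + 4×3 = 30; y_lin[3] = 1×2 + 4×2 + 4×4 + 3×3 = 35; y_lin[4] = 4×2 + 4×2 + 3×4 = 28; y_lin[5] = 4×2 + 3×2 = 14; y_lin[6] = 3×2 = 6 → [3, 16, 30, 35, 28, 14, 6]. Circular (length 4): y[0] = 1×3 + 4×2 + 4×2 + 3×4 = 31; y[1] = 1×4 + 4×3 + 4×2 + 3×2 = 30; y[2] = 1×2 + 4×4 + 4×3 + 3×2 = 36; y[3] = 1×2 + 4×2 + 4×4 + 3×3 = 35 → [31, 30, 36, 35]

Linear: [3, 16, 30, 35, 28, 14, 6], Circular: [31, 30, 36, 35]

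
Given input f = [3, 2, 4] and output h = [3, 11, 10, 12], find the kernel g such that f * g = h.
Output length 4 = len(f) + len(g) - 1 ⇒ len(g) = 2. Solve g forward using g[k] = (h[k] - Σ_{i≥1} f[i]·g[k-i]) / f[0]: g[0] = h[0] / f[0] = 3 / 3 = 1; g[1] = (h[1] - 2×1) / f[0] = (11 - 2×1) / 3 = 3. So g = [1, 3]. Forward-check [3, 2, 4] * [1, 3]: h[0] = 3×1 = 3; h[1] = 3×3 + 2×1 = 11; h[2] = 2×3 + 4×1 = 10; h[3] = 4×3 = 12 → [3, 11, 10, 12] ✓

[1, 3]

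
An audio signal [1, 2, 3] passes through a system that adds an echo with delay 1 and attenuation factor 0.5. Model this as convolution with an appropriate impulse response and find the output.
Direct-path + delayed-attenuated-path model → impulse response h = [1, 0.5] (1 at lag 0, 0.5 at lag 1). Output y[n] = x[n] + 0.5·x[n - 1] (with x[n] = 0 outside 0..2): y[0] = 1 + 0.5×0 = 1; y[1] = 2 + 0.5×1 = 2.5; y[2] = 3 + 0.5×2 = 4.0; y[3] = 0 + 0.5×3 = 1.5. So y = [1, 2.5, 4.0, 1.5]

[1, 2.5, 4.0, 1.5]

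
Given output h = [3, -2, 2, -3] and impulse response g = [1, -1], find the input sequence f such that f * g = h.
Deconvolve h=[3, -2, 2, -3] by g=[1, -1]. Since g[0]=1, solve forward: f[0] = h[0] / 1 = 3; f[1] = (h[1] - 3×-1) / 1 = 1; f[2] = (h[2] - 1×-1) / 1 = 3. So f = [3, 1, 3]. Check by forward convolution: h[0] = 3×1 = 3; h[1] = 3×-1 + 1×1 = -2; h[2] = 1×-1 + 3×1 = 2; h[3] = 3×-1 = -3

[3, 1, 3]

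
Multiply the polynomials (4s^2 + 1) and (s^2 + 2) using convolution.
Ascending coefficients: a = [1, 0, 4], b = [2, 0, 1]. c[0] = 1×2 = 2; c[1] = 1×0 + 0×2 = 0; c[2] = 1×1 + 0×0 + 4×2 = 9; c[3] = 0×1 + 4×0 = 0; c[4] = 4×1 = 4. Result coefficients: [2, 0, 9, 0, 4] → 4s^4 + 9s^2 + 2

4s^4 + 9s^2 + 2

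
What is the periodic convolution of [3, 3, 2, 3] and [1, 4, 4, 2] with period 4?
Use y[k] = Σ_j a[j]·b[(k-j) mod 4]. y[0] = 3×1 + 3×2 + 2×4 + 3×4 = 29; y[1] = 3×4 + 3×1 + 2×2 + 3×4 = 31; y[2] = 3×4 + 3×4 + 2×1 + 3×2 = 32; y[3] = 3×2 + 3×4 + 2×4 + 3×1 = 29. Result: [29, 31, 32, 29]

[29, 31, 32, 29]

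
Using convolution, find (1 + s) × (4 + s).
Ascending coefficients: a = [1, 1], b = [4, 1]. c[0] = 1×4 = 4; c[1] = 1×1 + 1×4 = 5; c[2] = 1×1 = 1. Result coefficients: [4, 5, 1] → 4 + 5s + s^2

4 + 5s + s^2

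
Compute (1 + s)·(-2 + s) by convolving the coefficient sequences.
Ascending coefficients: a = [1, 1], b = [-2, 1]. c[0] = 1×-2 = -2; c[1] = 1×1 + 1×-2 = -1; c[2] = 1×1 = 1. Result coefficients: [-2, -1, 1] → -2 - s + s^2

-2 - s + s^2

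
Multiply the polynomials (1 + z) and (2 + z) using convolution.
Ascending coefficients: a = [1, 1], b = [2, 1]. c[0] = 1×2 = 2; c[1] = 1×1 + 1×2 = 3; c[2] = 1×1 = 1. Result coefficients: [2, 3, 1] → 2 + 3z + z^2

2 + 3z + z^2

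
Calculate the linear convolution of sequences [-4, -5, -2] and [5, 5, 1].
y[0] = -4×5 = -20; y[1] = -4×5 + -5×5 = -45; y[2] = -4×1 + -5×5 + -2×5 = -39; y[3] = -5×1 + -2×5 = -15; y[4] = -2×1 = -2

[-20, -45, -39, -15, -2]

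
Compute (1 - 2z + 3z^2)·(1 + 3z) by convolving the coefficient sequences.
Ascending coefficients: a = [1, -2, 3], b = [1, 3]. c[0] = 1×1 = 1; c[1] = 1×3 + -2×1 = 1; c[2] = -2×3 + 3×1 = -3; c[3] = 3×3 = 9. Result coefficients: [1, 1, -3, 9] → 1 + z - 3z^2 + 9z^3

1 + z - 3z^2 + 9z^3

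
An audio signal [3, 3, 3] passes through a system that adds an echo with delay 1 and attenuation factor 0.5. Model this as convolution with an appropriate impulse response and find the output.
Direct-path + delayed-attenuated-path model → impulse response h = [1, 0.5] (1 at lag 0, 0.5 at lag 1). Output y[n] = x[n] + 0.5·x[n - 1] (with x[n] = 0 outside 0..2): y[0] = 3 + 0.5×0 = 3; y[1] = 3 + 0.5×3 = 4.5; y[2] = 3 + 0.5×3 = 4.5; y[3] = 0 + 0.5×3 = 1.5. So y = [3, 4.5, 4.5, 1.5]

[3, 4.5, 4.5, 1.5]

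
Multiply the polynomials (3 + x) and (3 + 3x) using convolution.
Ascending coefficients: a = [3, 1], b = [3, 3]. c[0] = 3×3 = 9; c[1] = 3×3 + 1×3 = 12; c[2] = 1×3 = 3. Result coefficients: [9, 12, 3] → 9 + 12x + 3x^2

9 + 12x + 3x^2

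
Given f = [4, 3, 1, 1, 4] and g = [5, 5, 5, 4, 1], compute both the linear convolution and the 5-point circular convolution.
Linear: y_lin[0] = 4×5 = 20; y_lin[1] = 4×5 + 3×5 = 35; y_lin[2] = 4×5 + 3×5 + 1×5 = 40; y_lin[3] = 4×4 + 3×5 + 1×5 + 1×5 = 41; y_lin[4] = 4×1 + 3×4 + 1×5 + 1×5 + 4×5 = 46; y_lin[5] = 3×1 + 1×4 + 1×5 + 4×5 = 32; y_lin[6] = 1×1 + 1×4 + 4×5 = 25; y_lin[7] = 1×1 + 4×4 = 17; y_lin[8] = 4×1 = 4 → [20, 35, 40, 41, 46, 32, 25, 17, 4]. Circular (length 5): y[0] = 4×5 + 3×1 + 1×4 + 1×5 + 4×5 = 52; y[1] = 4×5 + 3×5 + 1×1 + 1×4 + 4×5 = 60; y[2] = 4×5 + 3×5 + 1×5 + 1×1 + 4×4 = 57; y[3] = 4×4 + 3×5 + 1×5 + 1×5 + 4×1 = 45; y[4] = 4×1 + 3×4 + 1×5 + 1×5 + 4×5 = 46 → [52, 60, 57, 45, 46]

Linear: [20, 35, 40, 41, 46, 32, 25, 17, 4], Circular: [52, 60, 57, 45, 46]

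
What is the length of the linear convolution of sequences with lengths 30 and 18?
Linear/full convolution length: m + n - 1 = 30 + 18 - 1 = 47

47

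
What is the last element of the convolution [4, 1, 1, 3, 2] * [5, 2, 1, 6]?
Use y[k] = Σ_i a[i]·b[k-i] at k=7. y[7] = 2×6 = 12

12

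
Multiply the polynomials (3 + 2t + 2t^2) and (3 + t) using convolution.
Ascending coefficients: a = [3, 2, 2], b = [3, 1]. c[0] = 3×3 = 9; c[1] = 3×1 + 2×3 = 9; c[2] = 2×1 + 2×3 = 8; c[3] = 2×1 = 2. Result coefficients: [9, 9, 8, 2] → 9 + 9t + 8t^2 + 2t^3

9 + 9t + 8t^2 + 2t^3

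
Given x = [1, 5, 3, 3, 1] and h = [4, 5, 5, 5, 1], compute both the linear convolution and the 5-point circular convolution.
Linear: y_lin[0] = 1×4 = 4; y_lin[1] = 1×5 + 5×4 = 25; y_lin[2] = 1×5 + 5×5 + 3×4 = 42; y_lin[3] = 1×5 + 5×5 + 3×5 + 3×4 = 57; y_lin[4] = 1×1 + 5×5 + 3×5 + 3×5 + 1×4 = 60; y_lin[5] = 5×1 + 3×5 + 3×5 + 1×5 = 40; y_lin[6] = 3×1 + 3×5 + 1×5 = 23; y_lin[7] = 3×1 + 1×5 = 8; y_lin[8] = 1×1 = 1 → [4, 25, 42, 57, 60, 40, 23, 8, 1]. Circular (length 5): y[0] = 1×4 + 5×1 + 3×5 + 3×5 + 1×5 = 44; y[1] = 1×5 + 5×4 + 3×1 + 3×5 + 1×5 = 48; y[2] = 1×5 + 5×5 + 3×4 + 3×1 + 1×5 = 50; y[3] = 1×5 + 5×5 + 3×5 + 3×4 + 1×1 = 58; y[4] = 1×1 + 5×5 + 3×5 + 3×5 + 1×4 = 60 → [44, 48, 50, 58, 60]

Linear: [4, 25, 42, 57, 60, 40, 23, 8, 1], Circular: [44, 48, 50, 58, 60]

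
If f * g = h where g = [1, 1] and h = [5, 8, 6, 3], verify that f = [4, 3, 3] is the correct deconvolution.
Forward-compute [4, 3, 3] * [1, 1]: h[0] = 4×1 = 4; h[1] = 4×1 + 3×1 = 7; h[2] = 3×1 + 3×1 = 6; h[3] = 3×1 = 3 → [4, 7, 6, 3]. Does not match given h = [5, 8, 6, 3].

Not verified. [4, 3, 3] * [1, 1] = [4, 7, 6, 3], which differs from [5, 8, 6, 3] at index 0.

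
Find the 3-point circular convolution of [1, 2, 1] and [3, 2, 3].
Use y[k] = Σ_j s[j]·t[(k-j) mod 3]. y[0] = 1×3 + 2×3 + 1×2 = 11; y[1] = 1×2 + 2×3 + 1×3 = 11; y[2] = 1×3 + 2×2 + 1×3 = 10. Result: [11, 11, 10]

[11, 11, 10]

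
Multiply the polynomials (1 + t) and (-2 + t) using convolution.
Ascending coefficients: a = [1, 1], b = [-2, 1]. c[0] = 1×-2 = -2; c[1] = 1×1 + 1×-2 = -1; c[2] = 1×1 = 1. Result coefficients: [-2, -1, 1] → -2 - t + t^2

-2 - t + t^2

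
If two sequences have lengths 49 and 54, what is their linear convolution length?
Linear/full convolution length: m + n - 1 = 49 + 54 - 1 = 102

102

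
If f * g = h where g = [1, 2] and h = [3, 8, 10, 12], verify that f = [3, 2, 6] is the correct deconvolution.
Forward-compute [3, 2, 6] * [1, 2]: h[0] = 3×1 = 3; h[1] = 3×2 + 2×1 = 8; h[2] = 2×2 + 6×1 = 10; h[3] = 6×2 = 12 → [3, 8, 10, 12]. Matches given h = [3, 8, 10, 12], so verified.

Verified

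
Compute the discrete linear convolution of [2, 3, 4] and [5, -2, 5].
y[0] = 2×5 = 10; y[1] = 2×-2 + 3×5 = 11; y[2] = 2×5 + 3×-2 + 4×5 = 24; y[3] = 3×5 + 4×-2 = 7; y[4] = 4×5 = 20

[10, 11, 24, 7, 20]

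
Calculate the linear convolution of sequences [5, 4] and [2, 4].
y[0] = 5×2 = 10; y[1] = 5×4 + 4×2 = 28; y[2] = 4×4 = 16

[10, 28, 16]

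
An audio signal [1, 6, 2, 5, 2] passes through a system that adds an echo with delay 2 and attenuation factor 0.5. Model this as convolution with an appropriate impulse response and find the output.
Direct-path + delayed-attenuated-path model → impulse response h = [1, 0, 0.5] (1 at lag 0, 0.5 at lag 2). Output y[n] = x[n] + 0.5·x[n - 2] (with x[n] = 0 outside 0..4): y[0] = 1 + 0.5×0 = 1; y[1] = 6 + 0.5×0 = 6; y[2] = 2 + 0.5×1 = 2.5; y[3] = 5 + 0.5×6 = 8.0; y[4] = 2 + 0.5×2 = 3.0; y[5] = 0 + 0.5×5 = 2.5; y[6] = 0 + 0.5×2 = 1.0. So y = [1, 6, 2.5, 8.0, 3.0, 2.5, 1.0]

[1, 6, 2.5, 8.0, 3.0, 2.5, 1.0]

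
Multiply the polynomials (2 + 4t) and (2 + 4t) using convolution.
Ascending coefficients: a = [2, 4], b = [2, 4]. c[0] = 2×2 = 4; c[1] = 2×4 + 4×2 = 16; c[2] = 4×4 = 16. Result coefficients: [4, 16, 16] → 4 + 16t + 16t^2

4 + 16t + 16t^2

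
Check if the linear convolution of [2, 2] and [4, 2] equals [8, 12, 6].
Recompute linear convolution of [2, 2] and [4, 2]: y[0] = 2×4 = 8; y[1] = 2×2 + 2×4 = 12; y[2] = 2×2 = 4 → [8, 12, 4]. Compare to given [8, 12, 6]: they differ at index 2: given 6, correct 4, so answer: No

No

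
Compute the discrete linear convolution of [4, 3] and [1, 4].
y[0] = 4×1 = 4; y[1] = 4×4 + 3×1 = 19; y[2] = 3×4 = 12

[4, 19, 12]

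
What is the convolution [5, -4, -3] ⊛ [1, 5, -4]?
y[0] = 5×1 = 5; y[1] = 5×5 + -4×1 = 21; y[2] = 5×-4 + -4×5 + -3×1 = -43; y[3] = -4×-4 + -3×5 = 1; y[4] = -3×-4 = 12

[5, 21, -43, 1, 12]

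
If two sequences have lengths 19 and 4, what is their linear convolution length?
Linear/full convolution length: m + n - 1 = 19 + 4 - 1 = 22

22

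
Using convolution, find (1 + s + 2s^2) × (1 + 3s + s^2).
Ascending coefficients: a = [1, 1, 2], b = [1, 3, 1]. c[0] = 1×1 = 1; c[1] = 1×3 + 1×1 = 4; c[2] = 1×1 + 1×3 + 2×1 = 6; c[3] = 1×1 + 2×3 = 7; c[4] = 2×1 = 2. Result coefficients: [1, 4, 6, 7, 2] → 1 + 4s + 6s^2 + 7s^3 + 2s^4

1 + 4s + 6s^2 + 7s^3 + 2s^4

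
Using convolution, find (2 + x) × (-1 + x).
Ascending coefficients: a = [2, 1], b = [-1, 1]. c[0] = 2×-1 = -2; c[1] = 2×1 + 1×-1 = 1; c[2] = 1×1 = 1. Result coefficients: [-2, 1, 1] → -2 + x + x^2

-2 + x + x^2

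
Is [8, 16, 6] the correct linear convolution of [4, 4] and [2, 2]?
Recompute linear convolution of [4, 4] and [2, 2]: y[0] = 4×2 = 8; y[1] = 4×2 + 4×2 = 16; y[2] = 4×2 = 8 → [8, 16, 8]. Compare to given [8, 16, 6]: they differ at index 2: given 6, correct 8, so answer: No

No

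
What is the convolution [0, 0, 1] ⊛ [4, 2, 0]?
y[0] = 0×4 = 0; y[1] = 0×2 + 0×4 = 0; y[2] = 0×0 + 0×2 + 1×4 = 4; y[3] = 0×0 + 1×2 = 2; y[4] = 1×0 = 0

[0, 0, 4, 2, 0]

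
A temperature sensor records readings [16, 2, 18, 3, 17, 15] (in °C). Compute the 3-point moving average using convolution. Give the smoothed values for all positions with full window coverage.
3-point moving average kernel = [1, 1, 1]. Apply in 'valid' mode (full window coverage): avg[0] = (16 + 2 + 18) / 3 = 12.0; avg[1] = (2 + 18 + 3) / 3 = 7.67; avg[2] = (18 + 3 + 17) / 3 = 12.67; avg[3] = (3 + 17 + 15) / 3 = 11.67. Smoothed values: [12.0, 7.67, 12.67, 11.67]

[12.0, 7.67, 12.67, 11.67]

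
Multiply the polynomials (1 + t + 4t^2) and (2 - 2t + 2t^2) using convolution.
Ascending coefficients: a = [1, 1, 4], b = [2, -2, 2]. c[0] = 1×2 = 2; c[1] = 1×-2 + 1×2 = 0; c[2] = 1×2 + 1×-2 + 4×2 = 8; c[3] = 1×2 + 4×-2 = -6; c[4] = 4×2 = 8. Result coefficients: [2, 0, 8, -6, 8] → 2 + 8t^2 - 6t^3 + 8t^4

2 + 8t^2 - 6t^3 + 8t^4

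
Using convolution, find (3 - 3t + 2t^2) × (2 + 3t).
Ascending coefficients: a = [3, -3, 2], b = [2, 3]. c[0] = 3×2 = 6; c[1] = 3×3 + -3×2 = 3; c[2] = -3×3 + 2×2 = -5; c[3] = 2×3 = 6. Result coefficients: [6, 3, -5, 6] → 6 + 3t - 5t^2 + 6t^3

6 + 3t - 5t^2 + 6t^3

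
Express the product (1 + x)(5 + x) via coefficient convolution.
Ascending coefficients: a = [1, 1], b = [5, 1]. c[0] = 1×5 = 5; c[1] = 1×1 + 1×5 = 6; c[2] = 1×1 = 1. Result coefficients: [5, 6, 1] → 5 + 6x + x^2

5 + 6x + x^2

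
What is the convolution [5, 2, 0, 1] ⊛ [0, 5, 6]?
y[0] = 5×0 = 0; y[1] = 5×5 + 2×0 = 25; y[2] = 5×6 + 2×5 + 0×0 = 40; y[3] = 2×6 + 0×5 + 1×0 = 12; y[4] = 0×6 + 1×5 = 5; y[5] = 1×6 = 6

[0, 25, 40, 12, 5, 6]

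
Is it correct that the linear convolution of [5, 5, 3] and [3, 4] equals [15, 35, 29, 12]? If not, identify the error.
Recompute linear convolution of [5, 5, 3] and [3, 4]: y[0] = 5×3 = 15; y[1] = 5×4 + 5×3 = 35; y[2] = 5×4 + 3×3 = 29; y[3] = 3×4 = 12 → [15, 35, 29, 12]. Given [15, 35, 29, 12] matches, so answer: Yes

Yes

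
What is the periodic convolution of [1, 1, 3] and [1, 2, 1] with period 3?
Use y[k] = Σ_j s[j]·t[(k-j) mod 3]. y[0] = 1×1 + 1×1 + 3×2 = 8; y[1] = 1×2 + 1×1 + 3×1 = 6; y[2] = 1×1 + 1×2 + 3×1 = 6. Result: [8, 6, 6]

[8, 6, 6]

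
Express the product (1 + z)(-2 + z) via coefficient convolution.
Ascending coefficients: a = [1, 1], b = [-2, 1]. c[0] = 1×-2 = -2; c[1] = 1×1 + 1×-2 = -1; c[2] = 1×1 = 1. Result coefficients: [-2, -1, 1] → -2 - z + z^2

-2 - z + z^2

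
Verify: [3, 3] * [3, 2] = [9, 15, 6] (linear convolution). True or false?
Recompute linear convolution of [3, 3] and [3, 2]: y[0] = 3×3 = 9; y[1] = 3×2 + 3×3 = 15; y[2] = 3×2 = 6 → [9, 15, 6]. Given [9, 15, 6] matches, so answer: Yes

Yes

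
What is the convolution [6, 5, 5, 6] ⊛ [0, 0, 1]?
y[0] = 6×0 = 0; y[1] = 6×0 + 5×0 = 0; y[2] = 6×1 + 5×0 + 5×0 = 6; y[3] = 5×1 + 5×0 + 6×0 = 5; y[4] = 5×1 + 6×0 = 5; y[5] = 6×1 = 6

[0, 0, 6, 5, 5, 6]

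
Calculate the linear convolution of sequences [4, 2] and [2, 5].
y[0] = 4×2 = 8; y[1] = 4×5 + 2×2 = 24; y[2] = 2×5 = 10

[8, 24, 10]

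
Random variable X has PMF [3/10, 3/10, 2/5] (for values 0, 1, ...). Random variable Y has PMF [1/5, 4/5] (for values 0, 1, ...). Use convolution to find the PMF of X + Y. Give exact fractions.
P(X+Y=k) = Σ_i P(X=i)·P(Y=k-i) — a convolution of [3/10, 3/10, 2/5] and [1/5, 4/5]. P(X+Y=0) = (3/10)×(1/5) = 3/50; P(X+Y=1) = (3/10)×(4/5) + (3/10)×(1/5) = 6/25 + 3/50 = 3/10; P(X+Y=2) = (3/10)×(4/5) + (2/5)×(1/5) = 6/25 + 2/25 = 8/25; P(X+Y=3) = (2/5)×(4/5) = 8/25. PMF: [3/50, 3/10, 8/25, 8/25] (sums to 1 ✓)

[3/50, 3/10, 8/25, 8/25]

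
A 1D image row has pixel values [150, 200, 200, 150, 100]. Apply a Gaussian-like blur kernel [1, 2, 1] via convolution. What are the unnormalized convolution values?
Convolve image row [150, 200, 200, 150, 100] with kernel [1, 2, 1]: y[0] = 150×1 = 150; y[1] = 150×2 + 200×1 = 500; y[2] = 150×1 + 200×2 + 200×1 = 750; y[3] = 200×1 + 200×2 + 150×1 = 750; y[4] = 200×1 + 150×2 + 100×1 = 600; y[5] = 150×1 + 100×2 = 350; y[6] = 100×1 = 100 → [150, 500, 750, 750, 600, 350, 100]. Normalization factor = sum(kernel) = 4.

[150, 500, 750, 750, 600, 350, 100]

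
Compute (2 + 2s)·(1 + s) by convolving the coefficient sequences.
Ascending coefficients: a = [2, 2], b = [1, 1]. c[0] = 2×1 = 2; c[1] = 2×1 + 2×1 = 4; c[2] = 2×1 = 2. Result coefficients: [2, 4, 2] → 2 + 4s + 2s^2

2 + 4s + 2s^2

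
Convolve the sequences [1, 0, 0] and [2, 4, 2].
y[0] = 1×2 = 2; y[1] = 1×4 + 0×2 = 4; y[2] = 1×2 + 0×4 + 0×2 = 2; y[3] = 0×2 + 0×4 = 0; y[4] = 0×2 = 0

[2, 4, 2, 0, 0]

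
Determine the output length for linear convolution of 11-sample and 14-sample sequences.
Linear/full convolution length: m + n - 1 = 11 + 14 - 1 = 24

24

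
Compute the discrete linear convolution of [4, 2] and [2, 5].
y[0] = 4×2 = 8; y[1] = 4×5 + 2×2 = 24; y[2] = 2×5 = 10

[8, 24, 10]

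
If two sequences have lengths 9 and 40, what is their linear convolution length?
Linear/full convolution length: m + n - 1 = 9 + 40 - 1 = 48

48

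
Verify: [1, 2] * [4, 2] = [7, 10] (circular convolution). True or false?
Recompute circular convolution of [1, 2] and [4, 2]: y[0] = 1×4 + 2×2 = 8; y[1] = 1×2 + 2×4 = 10 → [8, 10]. Compare to given [7, 10]: they differ at index 0: given 7, correct 8, so answer: No

No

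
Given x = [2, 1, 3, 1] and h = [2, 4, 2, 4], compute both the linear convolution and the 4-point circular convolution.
Linear: y_lin[0] = 2×2 = 4; y_lin[1] = 2×4 + 1×2 = 10; y_lin[2] = 2×2 + 1×4 + 3×2 = 14; y_lin[3] = 2×4 + 1×2 + 3×4 + 1×2 = 24; y_lin[4] = 1×4 + 3×2 + 1×4 = 14; y_lin[5] = 3×4 + 1×2 = 14; y_lin[6] = 1×4 = 4 → [4, 10, 14, 24, 14, 14, 4]. Circular (length 4): y[0] = 2×2 + 1×4 + 3×2 + 1×4 = 18; y[1] = 2×4 + 1×2 + 3×4 + 1×2 = 24; y[2] = 2×2 + 1×4 + 3×2 + 1×4 = 18; y[3] = 2×4 + 1×2 + 3×4 + 1×2 = 24 → [18, 24, 18, 24]

Linear: [4, 10, 14, 24, 14, 14, 4], Circular: [18, 24, 18, 24]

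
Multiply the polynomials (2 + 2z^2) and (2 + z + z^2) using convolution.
Ascending coefficients: a = [2, 0, 2], b = [2, 1, 1]. c[0] = 2×2 = 4; c[1] = 2×1 + 0×2 = 2; c[2] = 2×1 + 0×1 + 2×2 = 6; c[3] = 0×1 + 2×1 = 2; c[4] = 2×1 = 2. Result coefficients: [4, 2, 6, 2, 2] → 4 + 2z + 6z^2 + 2z^3 + 2z^4

4 + 2z + 6z^2 + 2z^3 + 2z^4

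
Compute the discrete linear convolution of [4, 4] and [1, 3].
y[0] = 4×1 = 4; y[1] = 4×3 + 4×1 = 16; y[2] = 4×3 = 12

[4, 16, 12]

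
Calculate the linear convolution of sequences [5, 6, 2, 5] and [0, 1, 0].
y[0] = 5×0 = 0; y[1] = 5×1 + 6×0 = 5; y[2] = 5×0 + 6×1 + 2×0 = 6; y[3] = 6×0 + 2×1 + 5×0 = 2; y[4] = 2×0 + 5×1 = 5; y[5] = 5×0 = 0

[0, 5, 6, 2, 5, 0]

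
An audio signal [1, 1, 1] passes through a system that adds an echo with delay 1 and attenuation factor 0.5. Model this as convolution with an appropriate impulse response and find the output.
Direct-path + delayed-attenuated-path model → impulse response h = [1, 0.5] (1 at lag 0, 0.5 at lag 1). Output y[n] = x[n] + 0.5·x[n - 1] (with x[n] = 0 outside 0..2): y[0] = 1 + 0.5×0 = 1; y[1] = 1 + 0.5×1 = 1.5; y[2] = 1 + 0.5×1 = 1.5; y[3] = 0 + 0.5×1 = 0.5. So y = [1, 1.5, 1.5, 0.5]

[1, 1.5, 1.5, 0.5]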